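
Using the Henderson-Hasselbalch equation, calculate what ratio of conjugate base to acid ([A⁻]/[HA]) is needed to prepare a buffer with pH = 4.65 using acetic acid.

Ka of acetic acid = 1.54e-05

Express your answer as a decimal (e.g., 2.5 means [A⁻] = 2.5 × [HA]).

pKa = -log(1.54e-05) = 4.8125. pH = pKa + log([A⁻]/[HA]), so log([A⁻]/[HA]) = pH − pKa = 4.65 − 4.8125 = -0.1625. [A⁻]/[HA] = 10^(-0.1625) = 0.688

[A⁻]/[HA] = 0.688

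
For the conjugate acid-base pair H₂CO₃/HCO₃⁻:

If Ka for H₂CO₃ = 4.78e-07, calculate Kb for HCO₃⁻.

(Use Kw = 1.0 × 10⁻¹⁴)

For a conjugate pair Ka × Kb = Kw, so Kb = Kw/Ka = 1.0 × 10⁻¹⁴ / 4.78e-07 = 2.09e-08.

K_b = 2.09e-08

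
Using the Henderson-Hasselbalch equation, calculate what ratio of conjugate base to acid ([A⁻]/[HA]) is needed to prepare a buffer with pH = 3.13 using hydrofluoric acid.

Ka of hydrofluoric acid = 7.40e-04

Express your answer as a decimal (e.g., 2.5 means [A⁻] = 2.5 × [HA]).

pKa = -log(7.40e-04) = 3.1308. pH = pKa + log([A⁻]/[HA]), so log([A⁻]/[HA]) = pH − pKa = 3.13 − 3.1308 = -0.0008. [A⁻]/[HA] = 10^(-0.0008) = 0.998

[A⁻]/[HA] = 0.998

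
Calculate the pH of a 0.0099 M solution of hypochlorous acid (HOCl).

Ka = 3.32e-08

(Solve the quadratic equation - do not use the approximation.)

x² + Ka×x - Ka×C = 0. Using quadratic formula: [H⁺] = 1.8113e-05

pH = 4.74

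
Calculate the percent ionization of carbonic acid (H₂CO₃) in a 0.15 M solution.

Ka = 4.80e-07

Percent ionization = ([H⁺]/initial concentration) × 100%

Using Ka equilibrium: x² + Ka×x - Ka×C = 0. Solving: [H⁺] = 2.6809e-04. Percent = (2.6809e-04/0.15) × 100

Percent ionization = 0.179%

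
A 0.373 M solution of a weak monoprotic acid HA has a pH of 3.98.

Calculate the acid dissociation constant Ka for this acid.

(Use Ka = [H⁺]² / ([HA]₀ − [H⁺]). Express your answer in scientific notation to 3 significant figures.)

[H⁺] = 10^(−pH) = 10^(−3.98) = 1.047e-04 M. For HA ⇌ H⁺ + A⁻, Ka = [H⁺][A⁻]/[HA] = [H⁺]² / ([HA]₀ − [H⁺]) = (1.047e-04)² / (0.373 − 1.047e-04) = 2.94e-08.

K_a = 2.94e-08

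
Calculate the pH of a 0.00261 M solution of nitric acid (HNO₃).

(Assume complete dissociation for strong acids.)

[H⁺] = 0.00261 M for strong acid. pH = -log[H⁺] = -log(0.00261)

pH = 2.58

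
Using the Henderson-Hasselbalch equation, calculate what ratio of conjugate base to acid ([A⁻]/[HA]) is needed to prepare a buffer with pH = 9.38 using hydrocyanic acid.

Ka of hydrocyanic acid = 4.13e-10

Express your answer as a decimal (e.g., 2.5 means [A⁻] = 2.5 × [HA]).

pKa = -log(4.13e-10) = 9.3840. pH = pKa + log([A⁻]/[HA]), so log([A⁻]/[HA]) = pH − pKa = 9.38 − 9.3840 = -0.0040. [A⁻]/[HA] = 10^(-0.0040) = 0.991

[A⁻]/[HA] = 0.991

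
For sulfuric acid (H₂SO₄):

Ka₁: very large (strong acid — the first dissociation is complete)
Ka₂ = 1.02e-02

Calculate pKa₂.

pKa₂ = -log(Ka₂) = -log(1.02e-02) = 1.99.

pK_{a2} = 1.99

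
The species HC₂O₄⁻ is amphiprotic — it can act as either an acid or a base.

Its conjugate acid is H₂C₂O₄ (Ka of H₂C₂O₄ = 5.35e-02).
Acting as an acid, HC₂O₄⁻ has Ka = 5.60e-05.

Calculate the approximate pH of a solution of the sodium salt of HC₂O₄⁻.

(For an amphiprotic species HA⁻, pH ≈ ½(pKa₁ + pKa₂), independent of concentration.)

pKa₁ = -log(5.35e-02) = 1.27; pKa₂ = -log(5.60e-05) = 4.25. For an amphiprotic species, pH ≈ ½(pKa₁ + pKa₂) = ½(1.27 + 4.25) = 2.76.

pH = 2.76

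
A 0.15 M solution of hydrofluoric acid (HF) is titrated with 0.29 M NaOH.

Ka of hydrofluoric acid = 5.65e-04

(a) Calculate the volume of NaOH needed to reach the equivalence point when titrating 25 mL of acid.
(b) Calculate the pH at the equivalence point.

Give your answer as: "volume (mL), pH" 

moles acid = 0.15 × 25/1000 = 0.00375 mol; V_base = moles/0.29 × 1000 = 12.9 mL. At equivalence only the conjugate base is present: [A⁻] = 0.00375/0.038 = 9.8864e-02 M. Kb = Kw/Ka = 1.77e-11; [OH⁻] = √(Kb × [A⁻]) = 1.3228e-06; pOH = 5.88; pH = 14 - pOH = 8.12.

V = 12.9 mL, pH = 8.12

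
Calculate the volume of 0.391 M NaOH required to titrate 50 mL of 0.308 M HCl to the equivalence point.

At equivalence: moles acid = moles base. moles HCl = 0.308 × 50/1000 = 0.0154 mol. V_base = moles / 0.391 × 1000 = 39.4 mL.

V_{base} = 39.4 mL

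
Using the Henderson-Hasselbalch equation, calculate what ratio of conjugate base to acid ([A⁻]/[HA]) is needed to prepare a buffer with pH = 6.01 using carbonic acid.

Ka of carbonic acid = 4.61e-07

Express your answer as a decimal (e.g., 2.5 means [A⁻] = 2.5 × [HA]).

pKa = -log(4.61e-07) = 6.3363. pH = pKa + log([A⁻]/[HA]), so log([A⁻]/[HA]) = pH − pKa = 6.01 − 6.3363 = -0.3263. [A⁻]/[HA] = 10^(-0.3263) = 0.472

[A⁻]/[HA] = 0.472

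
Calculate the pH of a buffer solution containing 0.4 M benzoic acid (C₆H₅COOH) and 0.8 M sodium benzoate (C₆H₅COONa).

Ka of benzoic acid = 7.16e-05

pKa = -log(7.16e-05) = 4.15. pH = pKa + log([A⁻]/[HA]) = 4.15 + log(0.8/0.4)

pH = 4.45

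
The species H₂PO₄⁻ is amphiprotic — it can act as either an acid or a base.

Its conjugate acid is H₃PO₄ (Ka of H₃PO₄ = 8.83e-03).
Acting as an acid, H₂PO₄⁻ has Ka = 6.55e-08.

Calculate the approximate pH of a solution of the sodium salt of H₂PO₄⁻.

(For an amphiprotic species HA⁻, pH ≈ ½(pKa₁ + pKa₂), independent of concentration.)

pKa₁ = -log(8.83e-03) = 2.05; pKa₂ = -log(6.55e-08) = 7.18. For an amphiprotic species, pH ≈ ½(pKa₁ + pKa₂) = ½(2.05 + 7.18) = 4.62.

pH = 4.62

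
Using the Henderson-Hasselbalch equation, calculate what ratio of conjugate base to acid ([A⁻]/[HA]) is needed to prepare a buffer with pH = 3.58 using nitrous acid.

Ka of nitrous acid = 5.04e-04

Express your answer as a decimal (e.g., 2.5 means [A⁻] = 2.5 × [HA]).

pKa = -log(5.04e-04) = 3.2976. pH = pKa + log([A⁻]/[HA]), so log([A⁻]/[HA]) = pH − pKa = 3.58 − 3.2976 = 0.2824. [A⁻]/[HA] = 10^(0.2824) = 1.92

[A⁻]/[HA] = 1.92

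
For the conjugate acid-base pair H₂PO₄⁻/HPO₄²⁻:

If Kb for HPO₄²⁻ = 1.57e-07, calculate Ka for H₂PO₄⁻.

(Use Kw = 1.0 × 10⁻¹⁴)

For a conjugate pair Ka × Kb = Kw, so Ka = Kw/Kb = 1.0 × 10⁻¹⁴ / 1.57e-07 = 6.37e-08.

K_a = 6.37e-08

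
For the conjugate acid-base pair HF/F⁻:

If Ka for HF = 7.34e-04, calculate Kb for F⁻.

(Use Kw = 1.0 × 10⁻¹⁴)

For a conjugate pair Ka × Kb = Kw, so Kb = Kw/Ka = 1.0 × 10⁻¹⁴ / 7.34e-04 = 1.36e-11.

K_b = 1.36e-11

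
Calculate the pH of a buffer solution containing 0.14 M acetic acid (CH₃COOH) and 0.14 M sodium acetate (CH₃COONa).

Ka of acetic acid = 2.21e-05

pKa = -log(2.21e-05) = 4.66. pH = pKa + log([A⁻]/[HA]) = 4.66 + log(0.14/0.14)

pH = 4.66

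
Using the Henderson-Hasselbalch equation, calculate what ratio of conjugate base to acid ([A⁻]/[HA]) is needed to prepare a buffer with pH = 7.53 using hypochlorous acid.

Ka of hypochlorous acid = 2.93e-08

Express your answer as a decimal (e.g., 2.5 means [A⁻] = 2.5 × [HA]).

pKa = -log(2.93e-08) = 7.5331. pH = pKa + log([A⁻]/[HA]), so log([A⁻]/[HA]) = pH − pKa = 7.53 − 7.5331 = -0.0031. [A⁻]/[HA] = 10^(-0.0031) = 0.993

[A⁻]/[HA] = 0.993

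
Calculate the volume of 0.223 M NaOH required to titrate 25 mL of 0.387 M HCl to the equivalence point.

At equivalence: moles acid = moles base. moles HCl = 0.387 × 25/1000 = 0.009675 mol. V_base = moles / 0.223 × 1000 = 43.4 mL.

V_{base} = 43.4 mL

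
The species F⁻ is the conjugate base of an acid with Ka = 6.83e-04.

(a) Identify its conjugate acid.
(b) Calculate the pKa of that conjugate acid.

(a) The conjugate acid is formed by adding one H⁺ to F⁻, giving HF. (b) pKa = -log(Ka) = -log(6.83e-04) = 3.17.

Conjugate acid: HF; pK_a = 3.17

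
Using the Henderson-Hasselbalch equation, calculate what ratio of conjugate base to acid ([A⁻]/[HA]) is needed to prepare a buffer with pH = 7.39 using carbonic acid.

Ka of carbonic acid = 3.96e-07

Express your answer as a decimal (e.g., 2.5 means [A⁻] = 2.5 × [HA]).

pKa = -log(3.96e-07) = 6.4023. pH = pKa + log([A⁻]/[HA]), so log([A⁻]/[HA]) = pH − pKa = 7.39 − 6.4023 = 0.9877. [A⁻]/[HA] = 10^(0.9877) = 9.72

[A⁻]/[HA] = 9.72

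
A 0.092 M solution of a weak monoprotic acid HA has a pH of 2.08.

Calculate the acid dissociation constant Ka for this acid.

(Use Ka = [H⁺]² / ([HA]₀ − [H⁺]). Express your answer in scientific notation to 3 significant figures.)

[H⁺] = 10^(−pH) = 10^(−2.08) = 8.318e-03 M. For HA ⇌ H⁺ + A⁻, Ka = [H⁺][A⁻]/[HA] = [H⁺]² / ([HA]₀ − [H⁺]) = (8.318e-03)² / (0.092 − 8.318e-03) = 8.27e-04.

K_a = 8.27e-04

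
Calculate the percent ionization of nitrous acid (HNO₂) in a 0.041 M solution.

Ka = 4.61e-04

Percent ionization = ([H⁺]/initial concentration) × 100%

Using Ka equilibrium: x² + Ka×x - Ka×C = 0. Solving: [H⁺] = 4.1231e-03. Percent = (4.1231e-03/0.041) × 100

Percent ionization = 10.1%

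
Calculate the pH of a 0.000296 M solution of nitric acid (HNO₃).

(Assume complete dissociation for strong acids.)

[H⁺] = 0.000296 M for strong acid. pH = -log[H⁺] = -log(0.000296)

pH = 3.53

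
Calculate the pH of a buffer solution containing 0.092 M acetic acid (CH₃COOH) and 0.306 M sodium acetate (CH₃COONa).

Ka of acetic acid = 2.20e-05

pKa = -log(2.20e-05) = 4.66. pH = pKa + log([A⁻]/[HA]) = 4.66 + log(0.306/0.092)

pH = 5.18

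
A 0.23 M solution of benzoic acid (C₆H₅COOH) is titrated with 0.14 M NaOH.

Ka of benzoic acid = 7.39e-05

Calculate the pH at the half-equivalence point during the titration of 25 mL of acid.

At half-equivalence [HA] = [A⁻], so Henderson-Hasselbalch gives pH = pKa = -log(7.39e-05) = 4.13.

pH = pKa = 4.13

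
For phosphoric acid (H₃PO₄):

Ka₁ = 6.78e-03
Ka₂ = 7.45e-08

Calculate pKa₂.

pKa₂ = -log(Ka₂) = -log(7.45e-08) = 7.13.

pK_{a2} = 7.13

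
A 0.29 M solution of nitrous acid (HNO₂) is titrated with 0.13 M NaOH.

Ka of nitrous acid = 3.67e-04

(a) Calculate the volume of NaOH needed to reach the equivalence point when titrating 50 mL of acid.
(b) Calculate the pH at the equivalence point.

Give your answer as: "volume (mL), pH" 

moles acid = 0.29 × 50/1000 = 0.0145 mol; V_base = moles/0.13 × 1000 = 111.5 mL. At equivalence only the conjugate base is present: [A⁻] = 0.0145/0.162 = 8.9762e-02 M. Kb = Kw/Ka = 2.72e-11; [OH⁻] = √(Kb × [A⁻]) = 1.5639e-06; pOH = 5.81; pH = 14 - pOH = 8.19.

V = 111.5 mL, pH = 8.19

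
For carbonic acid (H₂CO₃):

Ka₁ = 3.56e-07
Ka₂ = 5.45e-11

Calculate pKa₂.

pKa₂ = -log(Ka₂) = -log(5.45e-11) = 10.26.

pK_{a2} = 10.26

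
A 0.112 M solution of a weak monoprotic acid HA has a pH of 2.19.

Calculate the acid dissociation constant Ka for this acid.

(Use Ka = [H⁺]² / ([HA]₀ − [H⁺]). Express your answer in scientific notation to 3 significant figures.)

[H⁺] = 10^(−pH) = 10^(−2.19) = 6.457e-03 M. For HA ⇌ H⁺ + A⁻, Ka = [H⁺][A⁻]/[HA] = [H⁺]² / ([HA]₀ − [H⁺]) = (6.457e-03)² / (0.112 − 6.457e-03) = 3.95e-04.

K_a = 3.95e-04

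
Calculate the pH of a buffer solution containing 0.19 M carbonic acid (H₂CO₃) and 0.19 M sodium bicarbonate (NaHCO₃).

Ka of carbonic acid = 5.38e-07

pKa = -log(5.38e-07) = 6.27. pH = pKa + log([A⁻]/[HA]) = 6.27 + log(0.19/0.19)

pH = 6.27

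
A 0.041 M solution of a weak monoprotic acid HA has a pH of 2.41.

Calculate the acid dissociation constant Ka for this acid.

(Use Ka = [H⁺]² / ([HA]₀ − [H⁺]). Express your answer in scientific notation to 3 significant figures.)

[H⁺] = 10^(−pH) = 10^(−2.41) = 3.890e-03 M. For HA ⇌ H⁺ + A⁻, Ka = [H⁺][A⁻]/[HA] = [H⁺]² / ([HA]₀ − [H⁺]) = (3.890e-03)² / (0.041 − 3.890e-03) = 4.08e-04.

K_a = 4.08e-04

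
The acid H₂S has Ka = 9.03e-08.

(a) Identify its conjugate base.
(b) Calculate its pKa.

(a) The conjugate base is formed by removing one H⁺ from H₂S, giving HS⁻. (b) pKa = -log(Ka) = -log(9.03e-08) = 7.04.

Conjugate base: HS⁻; pK_a = 7.04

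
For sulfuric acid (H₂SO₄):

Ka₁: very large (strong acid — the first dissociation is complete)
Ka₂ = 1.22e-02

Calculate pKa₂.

pKa₂ = -log(Ka₂) = -log(1.22e-02) = 1.91.

pK_{a2} = 1.91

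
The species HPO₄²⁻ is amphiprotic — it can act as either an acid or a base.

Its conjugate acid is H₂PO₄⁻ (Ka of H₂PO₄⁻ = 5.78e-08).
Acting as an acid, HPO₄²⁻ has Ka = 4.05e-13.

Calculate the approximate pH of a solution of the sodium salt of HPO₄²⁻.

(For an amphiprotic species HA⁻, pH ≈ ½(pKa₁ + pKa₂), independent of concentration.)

pKa₁ = -log(5.78e-08) = 7.24; pKa₂ = -log(4.05e-13) = 12.39. For an amphiprotic species, pH ≈ ½(pKa₁ + pKa₂) = ½(7.24 + 12.39) = 9.82.

pH = 9.82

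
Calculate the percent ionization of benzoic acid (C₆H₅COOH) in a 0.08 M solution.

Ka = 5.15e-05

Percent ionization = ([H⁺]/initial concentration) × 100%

Using Ka equilibrium: x² + Ka×x - Ka×C = 0. Solving: [H⁺] = 2.0042e-03. Percent = (2.0042e-03/0.08) × 100

Percent ionization = 2.51%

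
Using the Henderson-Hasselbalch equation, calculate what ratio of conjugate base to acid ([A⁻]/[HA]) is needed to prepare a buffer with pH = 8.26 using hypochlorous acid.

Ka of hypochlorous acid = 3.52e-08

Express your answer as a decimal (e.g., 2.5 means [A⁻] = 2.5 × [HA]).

pKa = -log(3.52e-08) = 7.4535. pH = pKa + log([A⁻]/[HA]), so log([A⁻]/[HA]) = pH − pKa = 8.26 − 7.4535 = 0.8065. [A⁻]/[HA] = 10^(0.8065) = 6.41

[A⁻]/[HA] = 6.41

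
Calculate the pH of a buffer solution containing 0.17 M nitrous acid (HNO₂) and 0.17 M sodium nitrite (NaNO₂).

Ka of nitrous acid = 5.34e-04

pKa = -log(5.34e-04) = 3.27. pH = pKa + log([A⁻]/[HA]) = 3.27 + log(0.17/0.17)

pH = 3.27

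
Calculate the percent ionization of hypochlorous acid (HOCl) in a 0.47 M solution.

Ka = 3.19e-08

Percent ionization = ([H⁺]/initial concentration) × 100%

Using Ka equilibrium: x² + Ka×x - Ka×C = 0. Solving: [H⁺] = 1.2243e-04. Percent = (1.2243e-04/0.47) × 100

Percent ionization = 0.026%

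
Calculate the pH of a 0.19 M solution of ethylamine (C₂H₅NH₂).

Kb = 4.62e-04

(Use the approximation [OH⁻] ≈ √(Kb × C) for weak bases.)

[OH⁻] = √(Kb × C) = √(4.62e-04 × 0.19) = 9.3691e-03. pOH = 2.03, pH = 14 - pOH

pH = 11.97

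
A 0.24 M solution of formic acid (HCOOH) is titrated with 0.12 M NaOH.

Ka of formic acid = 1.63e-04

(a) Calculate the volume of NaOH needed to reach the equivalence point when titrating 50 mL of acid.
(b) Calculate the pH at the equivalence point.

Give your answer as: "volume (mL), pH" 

moles acid = 0.24 × 50/1000 = 0.012 mol; V_base = moles/0.12 × 1000 = 100.0 mL. At equivalence only the conjugate base is present: [A⁻] = 0.012/0.150 = 8.0000e-02 M. Kb = Kw/Ka = 6.13e-11; [OH⁻] = √(Kb × [A⁻]) = 2.2154e-06; pOH = 5.65; pH = 14 - pOH = 8.35.

V = 100.0 mL, pH = 8.35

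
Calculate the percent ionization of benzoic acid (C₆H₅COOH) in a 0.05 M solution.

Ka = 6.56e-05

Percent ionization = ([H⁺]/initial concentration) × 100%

Using Ka equilibrium: x² + Ka×x - Ka×C = 0. Solving: [H⁺] = 1.7786e-03. Percent = (1.7786e-03/0.05) × 100

Percent ionization = 3.56%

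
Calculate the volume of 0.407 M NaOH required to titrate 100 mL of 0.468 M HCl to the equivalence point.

At equivalence: moles acid = moles base. moles HCl = 0.468 × 100/1000 = 0.0468 mol. V_base = moles / 0.407 × 1000 = 115.0 mL.

V_{base} = 115.0 mL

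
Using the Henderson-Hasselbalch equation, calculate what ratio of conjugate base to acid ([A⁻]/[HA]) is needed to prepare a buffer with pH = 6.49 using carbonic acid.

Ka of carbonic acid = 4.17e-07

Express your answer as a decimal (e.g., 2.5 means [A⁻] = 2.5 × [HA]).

pKa = -log(4.17e-07) = 6.3799. pH = pKa + log([A⁻]/[HA]), so log([A⁻]/[HA]) = pH − pKa = 6.49 − 6.3799 = 0.1101. [A⁻]/[HA] = 10^(0.1101) = 1.29

[A⁻]/[HA] = 1.29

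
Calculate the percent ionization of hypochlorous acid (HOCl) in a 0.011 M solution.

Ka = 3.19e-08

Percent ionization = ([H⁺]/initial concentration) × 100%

Using Ka equilibrium: x² + Ka×x - Ka×C = 0. Solving: [H⁺] = 1.8716e-05. Percent = (1.8716e-05/0.011) × 100

Percent ionization = 0.17%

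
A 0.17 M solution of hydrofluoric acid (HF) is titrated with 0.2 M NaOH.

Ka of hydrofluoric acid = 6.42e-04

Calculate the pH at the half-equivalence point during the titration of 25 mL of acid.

At half-equivalence [HA] = [A⁻], so Henderson-Hasselbalch gives pH = pKa = -log(6.42e-04) = 3.19.

pH = pKa = 3.19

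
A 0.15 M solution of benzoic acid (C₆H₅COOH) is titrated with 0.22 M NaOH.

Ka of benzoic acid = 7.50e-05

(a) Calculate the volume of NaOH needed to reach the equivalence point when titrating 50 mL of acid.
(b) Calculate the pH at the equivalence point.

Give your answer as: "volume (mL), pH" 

moles acid = 0.15 × 50/1000 = 0.0075 mol; V_base = moles/0.22 × 1000 = 34.1 mL. At equivalence only the conjugate base is present: [A⁻] = 0.0075/0.084 = 8.9189e-02 M. Kb = Kw/Ka = 1.33e-10; [OH⁻] = √(Kb × [A⁻]) = 3.4485e-06; pOH = 5.46; pH = 14 - pOH = 8.54.

V = 34.1 mL, pH = 8.54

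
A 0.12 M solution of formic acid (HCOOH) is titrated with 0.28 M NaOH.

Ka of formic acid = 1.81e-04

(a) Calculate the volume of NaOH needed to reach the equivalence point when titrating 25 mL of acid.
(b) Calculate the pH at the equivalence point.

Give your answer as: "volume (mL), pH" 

moles acid = 0.12 × 25/1000 = 0.003 mol; V_base = moles/0.28 × 1000 = 10.7 mL. At equivalence only the conjugate base is present: [A⁻] = 0.003/0.036 = 8.4000e-02 M. Kb = Kw/Ka = 5.52e-11; [OH⁻] = √(Kb × [A⁻]) = 2.1543e-06; pOH = 5.67; pH = 14 - pOH = 8.33.

V = 10.7 mL, pH = 8.33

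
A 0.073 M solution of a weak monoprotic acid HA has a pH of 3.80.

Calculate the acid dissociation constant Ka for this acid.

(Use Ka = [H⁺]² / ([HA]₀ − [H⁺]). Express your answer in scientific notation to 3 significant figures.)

[H⁺] = 10^(−pH) = 10^(−3.80) = 1.585e-04 M. For HA ⇌ H⁺ + A⁻, Ka = [H⁺][A⁻]/[HA] = [H⁺]² / ([HA]₀ − [H⁺]) = (1.585e-04)² / (0.073 − 1.585e-04) = 3.45e-07.

K_a = 3.45e-07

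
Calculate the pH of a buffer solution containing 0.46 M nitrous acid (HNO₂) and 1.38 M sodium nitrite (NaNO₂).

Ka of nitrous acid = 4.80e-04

pKa = -log(4.80e-04) = 3.32. pH = pKa + log([A⁻]/[HA]) = 3.32 + log(1.38/0.46)

pH = 3.80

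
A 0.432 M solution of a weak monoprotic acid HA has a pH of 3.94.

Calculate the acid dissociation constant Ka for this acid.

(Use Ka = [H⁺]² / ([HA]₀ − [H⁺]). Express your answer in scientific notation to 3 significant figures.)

[H⁺] = 10^(−pH) = 10^(−3.94) = 1.148e-04 M. For HA ⇌ H⁺ + A⁻, Ka = [H⁺][A⁻]/[HA] = [H⁺]² / ([HA]₀ − [H⁺]) = (1.148e-04)² / (0.432 − 1.148e-04) = 3.05e-08.

K_a = 3.05e-08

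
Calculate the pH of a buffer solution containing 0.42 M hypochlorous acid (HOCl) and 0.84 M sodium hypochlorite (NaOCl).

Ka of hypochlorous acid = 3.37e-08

pKa = -log(3.37e-08) = 7.47. pH = pKa + log([A⁻]/[HA]) = 7.47 + log(0.84/0.42)

pH = 7.77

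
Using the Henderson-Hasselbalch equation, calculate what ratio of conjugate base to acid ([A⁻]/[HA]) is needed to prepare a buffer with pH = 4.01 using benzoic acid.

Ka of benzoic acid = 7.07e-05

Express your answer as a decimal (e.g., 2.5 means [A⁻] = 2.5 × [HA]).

pKa = -log(7.07e-05) = 4.1506. pH = pKa + log([A⁻]/[HA]), so log([A⁻]/[HA]) = pH − pKa = 4.01 − 4.1506 = -0.1406. [A⁻]/[HA] = 10^(-0.1406) = 0.723

[A⁻]/[HA] = 0.723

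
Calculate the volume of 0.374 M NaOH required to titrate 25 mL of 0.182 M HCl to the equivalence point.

At equivalence: moles acid = moles base. moles HCl = 0.182 × 25/1000 = 0.00455 mol. V_base = moles / 0.374 × 1000 = 12.2 mL.

V_{base} = 12.2 mL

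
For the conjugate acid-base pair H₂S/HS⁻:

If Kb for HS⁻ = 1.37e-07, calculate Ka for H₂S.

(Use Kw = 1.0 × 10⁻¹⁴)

For a conjugate pair Ka × Kb = Kw, so Ka = Kw/Kb = 1.0 × 10⁻¹⁴ / 1.37e-07 = 7.30e-08.

K_a = 7.30e-08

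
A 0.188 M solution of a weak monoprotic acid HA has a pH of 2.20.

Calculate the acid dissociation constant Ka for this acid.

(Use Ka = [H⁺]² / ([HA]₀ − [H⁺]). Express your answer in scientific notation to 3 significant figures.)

[H⁺] = 10^(−pH) = 10^(−2.20) = 6.310e-03 M. For HA ⇌ H⁺ + A⁻, Ka = [H⁺][A⁻]/[HA] = [H⁺]² / ([HA]₀ − [H⁺]) = (6.310e-03)² / (0.188 − 6.310e-03) = 2.19e-04.

K_a = 2.19e-04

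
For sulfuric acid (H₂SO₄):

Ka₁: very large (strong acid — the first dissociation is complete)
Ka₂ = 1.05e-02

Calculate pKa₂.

pKa₂ = -log(Ka₂) = -log(1.05e-02) = 1.98.

pK_{a2} = 1.98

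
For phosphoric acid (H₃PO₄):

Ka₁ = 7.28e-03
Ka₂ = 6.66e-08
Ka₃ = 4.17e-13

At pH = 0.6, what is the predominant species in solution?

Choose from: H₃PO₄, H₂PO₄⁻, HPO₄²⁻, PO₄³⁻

pKa₁ = 2.14, pKa₂ = 7.18, pKa₃ = 12.38. For a polyprotic acid the predominant species crosses at each pKa: below pKa_n the protonated form dominates, above it the deprotonated form does. At pH = 0.6, the predominant species is H₃PO₄.

H₃PO₄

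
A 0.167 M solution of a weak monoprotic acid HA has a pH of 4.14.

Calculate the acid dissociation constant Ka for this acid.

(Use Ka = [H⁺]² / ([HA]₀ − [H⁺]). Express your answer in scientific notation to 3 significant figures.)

[H⁺] = 10^(−pH) = 10^(−4.14) = 7.244e-05 M. For HA ⇌ H⁺ + A⁻, Ka = [H⁺][A⁻]/[HA] = [H⁺]² / ([HA]₀ − [H⁺]) = (7.244e-05)² / (0.167 − 7.244e-05) = 3.14e-08.

K_a = 3.14e-08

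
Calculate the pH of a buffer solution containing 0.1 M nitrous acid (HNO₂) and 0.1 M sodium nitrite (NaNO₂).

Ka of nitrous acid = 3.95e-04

pKa = -log(3.95e-04) = 3.40. pH = pKa + log([A⁻]/[HA]) = 3.40 + log(0.1/0.1)

pH = 3.40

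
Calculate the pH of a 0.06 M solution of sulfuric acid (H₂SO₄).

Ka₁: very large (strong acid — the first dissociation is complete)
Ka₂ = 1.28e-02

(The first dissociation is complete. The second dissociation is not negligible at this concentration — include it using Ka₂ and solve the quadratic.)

First dissociation is complete: [H⁺]₀ = [HSO₄⁻]₀ = C = 0.06 M. Second dissociation HSO₄⁻ ⇌ H⁺ + SO₄²⁻: let x = [SO₄²⁻]. Ka₂ = (C + x)·x / (C − x) = 1.28e-02 → x² + (C + Ka₂)·x − Ka₂·C = 0 → x² + 0.07280·x − 7.680e-04 = 0. x = (−0.07280 + √(0.07280² + 4 × 7.680e-04)) / 2 = 9.3489e-03 M. [H⁺] = C + x = 0.06 + 9.3489e-03 = 6.9349e-02 M. pH = -log(6.9349e-02) = 1.16.

pH = 1.16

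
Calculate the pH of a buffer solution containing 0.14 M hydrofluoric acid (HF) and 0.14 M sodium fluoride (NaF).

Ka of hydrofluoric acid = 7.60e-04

pKa = -log(7.60e-04) = 3.12. pH = pKa + log([A⁻]/[HA]) = 3.12 + log(0.14/0.14)

pH = 3.12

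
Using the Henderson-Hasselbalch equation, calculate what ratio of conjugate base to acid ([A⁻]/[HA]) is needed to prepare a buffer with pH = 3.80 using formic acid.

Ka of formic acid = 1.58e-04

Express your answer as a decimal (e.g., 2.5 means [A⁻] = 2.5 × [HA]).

pKa = -log(1.58e-04) = 3.8013. pH = pKa + log([A⁻]/[HA]), so log([A⁻]/[HA]) = pH − pKa = 3.80 − 3.8013 = -0.0013. [A⁻]/[HA] = 10^(-0.0013) = 0.997

[A⁻]/[HA] = 0.997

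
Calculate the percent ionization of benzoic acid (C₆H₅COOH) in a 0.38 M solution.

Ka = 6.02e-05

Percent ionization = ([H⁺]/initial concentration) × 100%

Using Ka equilibrium: x² + Ka×x - Ka×C = 0. Solving: [H⁺] = 4.7529e-03. Percent = (4.7529e-03/0.38) × 100

Percent ionization = 1.25%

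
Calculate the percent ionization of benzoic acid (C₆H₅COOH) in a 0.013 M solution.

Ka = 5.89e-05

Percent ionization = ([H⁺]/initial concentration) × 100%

Using Ka equilibrium: x² + Ka×x - Ka×C = 0. Solving: [H⁺] = 8.4609e-04. Percent = (8.4609e-04/0.013) × 100

Percent ionization = 6.51%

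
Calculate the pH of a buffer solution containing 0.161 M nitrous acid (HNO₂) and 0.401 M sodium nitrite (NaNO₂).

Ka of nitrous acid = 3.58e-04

pKa = -log(3.58e-04) = 3.45. pH = pKa + log([A⁻]/[HA]) = 3.45 + log(0.401/0.161)

pH = 3.84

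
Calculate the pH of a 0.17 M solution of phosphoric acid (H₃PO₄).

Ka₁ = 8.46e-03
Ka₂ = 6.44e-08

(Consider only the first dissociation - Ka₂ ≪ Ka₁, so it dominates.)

First dissociation dominates. From Ka₁ = [H⁺][HA⁻]/[H₂A], x² + Ka₁·x − Ka₁·C = 0 with C = 0.17 M and Ka₁ = 8.46e-03. Solving: [H⁺] = (−Ka₁ + √(Ka₁² + 4·Ka₁·C)) / 2 = 3.3929e-02 M. pH = -log(3.3929e-02) = 1.47.

pH = 1.47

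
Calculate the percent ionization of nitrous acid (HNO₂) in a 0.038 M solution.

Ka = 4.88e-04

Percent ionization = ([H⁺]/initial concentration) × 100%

Using Ka equilibrium: x² + Ka×x - Ka×C = 0. Solving: [H⁺] = 4.0692e-03. Percent = (4.0692e-03/0.038) × 100

Percent ionization = 10.7%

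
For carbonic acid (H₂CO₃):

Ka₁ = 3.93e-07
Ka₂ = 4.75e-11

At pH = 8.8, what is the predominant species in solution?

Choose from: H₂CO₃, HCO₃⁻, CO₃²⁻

pKa₁ = 6.41, pKa₂ = 10.32. For a polyprotic acid the predominant species crosses at each pKa: below pKa_n the protonated form dominates, above it the deprotonated form does. At pH = 8.8, the predominant species is HCO₃⁻.

HCO₃⁻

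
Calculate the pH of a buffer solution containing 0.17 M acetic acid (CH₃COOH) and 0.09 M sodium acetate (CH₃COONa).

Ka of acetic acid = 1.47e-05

pKa = -log(1.47e-05) = 4.83. pH = pKa + log([A⁻]/[HA]) = 4.83 + log(0.09/0.17)

pH = 4.56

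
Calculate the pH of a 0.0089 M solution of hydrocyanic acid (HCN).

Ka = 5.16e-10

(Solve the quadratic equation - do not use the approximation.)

x² + Ka×x - Ka×C = 0. Using quadratic formula: [H⁺] = 2.1427e-06

pH = 5.67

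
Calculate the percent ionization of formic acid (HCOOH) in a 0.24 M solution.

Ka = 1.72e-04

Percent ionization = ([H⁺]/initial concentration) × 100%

Using Ka equilibrium: x² + Ka×x - Ka×C = 0. Solving: [H⁺] = 6.3395e-03. Percent = (6.3395e-03/0.24) × 100

Percent ionization = 2.64%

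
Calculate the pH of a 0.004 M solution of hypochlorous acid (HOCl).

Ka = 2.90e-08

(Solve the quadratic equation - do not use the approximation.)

x² + Ka×x - Ka×C = 0. Using quadratic formula: [H⁺] = 1.0756e-05

pH = 4.97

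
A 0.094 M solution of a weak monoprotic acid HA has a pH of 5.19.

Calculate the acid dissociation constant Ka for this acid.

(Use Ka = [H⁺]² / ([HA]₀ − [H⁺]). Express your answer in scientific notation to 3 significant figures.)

[H⁺] = 10^(−pH) = 10^(−5.19) = 6.457e-06 M. For HA ⇌ H⁺ + A⁻, Ka = [H⁺][A⁻]/[HA] = [H⁺]² / ([HA]₀ − [H⁺]) = (6.457e-06)² / (0.094 − 6.457e-06) = 4.44e-10.

K_a = 4.44e-10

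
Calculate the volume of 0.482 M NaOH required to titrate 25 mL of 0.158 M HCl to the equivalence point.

At equivalence: moles acid = moles base. moles HCl = 0.158 × 25/1000 = 0.00395 mol. V_base = moles / 0.482 × 1000 = 8.2 mL.

V_{base} = 8.2 mL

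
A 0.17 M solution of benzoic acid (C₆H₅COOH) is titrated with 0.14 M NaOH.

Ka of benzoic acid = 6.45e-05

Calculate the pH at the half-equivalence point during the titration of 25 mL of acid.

At half-equivalence [HA] = [A⁻], so Henderson-Hasselbalch gives pH = pKa = -log(6.45e-05) = 4.19.

pH = pKa = 4.19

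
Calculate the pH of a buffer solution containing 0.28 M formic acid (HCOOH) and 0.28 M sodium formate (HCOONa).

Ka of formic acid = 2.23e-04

pKa = -log(2.23e-04) = 3.65. pH = pKa + log([A⁻]/[HA]) = 3.65 + log(0.28/0.28)

pH = 3.65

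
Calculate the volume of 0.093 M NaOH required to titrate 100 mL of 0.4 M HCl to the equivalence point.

At equivalence: moles acid = moles base. moles HCl = 0.4 × 100/1000 = 0.04 mol. V_base = moles / 0.093 × 1000 = 430.1 mL.

V_{base} = 430.1 mL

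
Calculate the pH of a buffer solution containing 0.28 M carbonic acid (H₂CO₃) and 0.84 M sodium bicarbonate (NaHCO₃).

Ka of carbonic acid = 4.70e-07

pKa = -log(4.70e-07) = 6.33. pH = pKa + log([A⁻]/[HA]) = 6.33 + log(0.84/0.28)

pH = 6.81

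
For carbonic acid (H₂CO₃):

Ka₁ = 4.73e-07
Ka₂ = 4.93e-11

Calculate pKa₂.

pKa₂ = -log(Ka₂) = -log(4.93e-11) = 10.31.

pK_{a2} = 10.31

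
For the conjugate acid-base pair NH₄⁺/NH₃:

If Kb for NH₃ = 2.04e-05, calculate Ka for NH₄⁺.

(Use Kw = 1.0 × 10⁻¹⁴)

For a conjugate pair Ka × Kb = Kw, so Ka = Kw/Kb = 1.0 × 10⁻¹⁴ / 2.04e-05 = 4.90e-10.

K_a = 4.90e-10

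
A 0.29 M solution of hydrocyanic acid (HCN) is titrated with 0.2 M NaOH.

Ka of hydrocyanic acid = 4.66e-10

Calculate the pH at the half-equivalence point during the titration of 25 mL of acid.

At half-equivalence [HA] = [A⁻], so Henderson-Hasselbalch gives pH = pKa = -log(4.66e-10) = 9.33.

pH = pKa = 9.33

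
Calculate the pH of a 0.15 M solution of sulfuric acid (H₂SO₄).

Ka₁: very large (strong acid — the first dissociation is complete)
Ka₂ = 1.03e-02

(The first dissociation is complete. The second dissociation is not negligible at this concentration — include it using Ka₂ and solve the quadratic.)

First dissociation is complete: [H⁺]₀ = [HSO₄⁻]₀ = C = 0.15 M. Second dissociation HSO₄⁻ ⇌ H⁺ + SO₄²⁻: let x = [SO₄²⁻]. Ka₂ = (C + x)·x / (C − x) = 1.03e-02 → x² + (C + Ka₂)·x − Ka₂·C = 0 → x² + 0.16030·x − 1.545e-03 = 0. x = (−0.16030 + √(0.16030² + 4 × 1.545e-03)) / 2 = 9.1194e-03 M. [H⁺] = C + x = 0.15 + 9.1194e-03 = 1.5912e-01 M. pH = -log(1.5912e-01) = 0.80.

pH = 0.80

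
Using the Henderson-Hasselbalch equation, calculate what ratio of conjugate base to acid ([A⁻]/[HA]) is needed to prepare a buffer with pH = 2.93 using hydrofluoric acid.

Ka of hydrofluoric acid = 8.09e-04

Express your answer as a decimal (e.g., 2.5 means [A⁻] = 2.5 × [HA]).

pKa = -log(8.09e-04) = 3.0921. pH = pKa + log([A⁻]/[HA]), so log([A⁻]/[HA]) = pH − pKa = 2.93 − 3.0921 = -0.1621. [A⁻]/[HA] = 10^(-0.1621) = 0.689

[A⁻]/[HA] = 0.689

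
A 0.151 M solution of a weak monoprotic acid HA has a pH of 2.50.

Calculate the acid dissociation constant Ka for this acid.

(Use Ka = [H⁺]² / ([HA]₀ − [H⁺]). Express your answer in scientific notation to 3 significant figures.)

[H⁺] = 10^(−pH) = 10^(−2.50) = 3.162e-03 M. For HA ⇌ H⁺ + A⁻, Ka = [H⁺][A⁻]/[HA] = [H⁺]² / ([HA]₀ − [H⁺]) = (3.162e-03)² / (0.151 − 3.162e-03) = 6.76e-05.

K_a = 6.76e-05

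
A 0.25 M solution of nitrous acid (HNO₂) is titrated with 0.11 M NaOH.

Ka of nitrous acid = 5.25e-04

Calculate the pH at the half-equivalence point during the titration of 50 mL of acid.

At half-equivalence [HA] = [A⁻], so Henderson-Hasselbalch gives pH = pKa = -log(5.25e-04) = 3.28.

pH = pKa = 3.28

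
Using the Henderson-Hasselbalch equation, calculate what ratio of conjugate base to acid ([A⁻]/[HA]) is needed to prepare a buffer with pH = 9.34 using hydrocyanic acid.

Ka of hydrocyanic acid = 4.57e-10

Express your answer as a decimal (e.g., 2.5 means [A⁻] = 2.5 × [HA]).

pKa = -log(4.57e-10) = 9.3401. pH = pKa + log([A⁻]/[HA]), so log([A⁻]/[HA]) = pH − pKa = 9.34 − 9.3401 = -0.0001. [A⁻]/[HA] = 10^(-0.0001) = 1.00

[A⁻]/[HA] = 1.00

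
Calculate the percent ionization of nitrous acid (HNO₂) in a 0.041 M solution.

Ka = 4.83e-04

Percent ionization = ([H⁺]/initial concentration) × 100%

Using Ka equilibrium: x² + Ka×x - Ka×C = 0. Solving: [H⁺] = 4.2151e-03. Percent = (4.2151e-03/0.041) × 100

Percent ionization = 10.3%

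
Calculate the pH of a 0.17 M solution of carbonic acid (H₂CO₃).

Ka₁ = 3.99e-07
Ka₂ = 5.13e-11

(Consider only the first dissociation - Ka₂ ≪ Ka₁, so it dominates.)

First dissociation dominates. From Ka₁ = [H⁺][HA⁻]/[H₂A], x² + Ka₁·x − Ka₁·C = 0 with C = 0.17 M and Ka₁ = 3.99e-07. Solving: [H⁺] = (−Ka₁ + √(Ka₁² + 4·Ka₁·C)) / 2 = 2.6024e-04 M. pH = -log(2.6024e-04) = 3.58.

pH = 3.58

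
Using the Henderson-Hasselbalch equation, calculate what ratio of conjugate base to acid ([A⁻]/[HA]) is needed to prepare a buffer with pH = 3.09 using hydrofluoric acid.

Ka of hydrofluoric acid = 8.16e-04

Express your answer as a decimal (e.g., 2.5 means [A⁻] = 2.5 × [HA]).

pKa = -log(8.16e-04) = 3.0883. pH = pKa + log([A⁻]/[HA]), so log([A⁻]/[HA]) = pH − pKa = 3.09 − 3.0883 = 0.0017. [A⁻]/[HA] = 10^(0.0017) = 1.00

[A⁻]/[HA] = 1.00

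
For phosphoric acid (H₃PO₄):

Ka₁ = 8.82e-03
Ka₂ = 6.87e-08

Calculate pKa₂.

pKa₂ = -log(Ka₂) = -log(6.87e-08) = 7.16.

pK_{a2} = 7.16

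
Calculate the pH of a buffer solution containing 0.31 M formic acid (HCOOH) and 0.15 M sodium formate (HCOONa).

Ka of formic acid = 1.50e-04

pKa = -log(1.50e-04) = 3.82. pH = pKa + log([A⁻]/[HA]) = 3.82 + log(0.15/0.31)

pH = 3.51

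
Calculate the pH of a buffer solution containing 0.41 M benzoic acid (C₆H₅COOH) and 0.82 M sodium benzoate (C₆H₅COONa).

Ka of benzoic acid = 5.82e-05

pKa = -log(5.82e-05) = 4.24. pH = pKa + log([A⁻]/[HA]) = 4.24 + log(0.82/0.41)

pH = 4.54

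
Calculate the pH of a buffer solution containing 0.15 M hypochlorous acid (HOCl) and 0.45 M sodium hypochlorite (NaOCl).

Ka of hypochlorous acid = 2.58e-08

pKa = -log(2.58e-08) = 7.59. pH = pKa + log([A⁻]/[HA]) = 7.59 + log(0.45/0.15)

pH = 8.07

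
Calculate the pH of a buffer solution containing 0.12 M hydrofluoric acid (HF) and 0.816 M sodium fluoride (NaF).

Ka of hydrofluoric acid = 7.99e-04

pKa = -log(7.99e-04) = 3.10. pH = pKa + log([A⁻]/[HA]) = 3.10 + log(0.816/0.12)

pH = 3.93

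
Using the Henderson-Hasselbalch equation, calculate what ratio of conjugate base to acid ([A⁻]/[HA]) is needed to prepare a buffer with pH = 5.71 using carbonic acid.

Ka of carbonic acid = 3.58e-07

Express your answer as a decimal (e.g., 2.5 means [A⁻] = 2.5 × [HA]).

pKa = -log(3.58e-07) = 6.4461. pH = pKa + log([A⁻]/[HA]), so log([A⁻]/[HA]) = pH − pKa = 5.71 − 6.4461 = -0.7361. [A⁻]/[HA] = 10^(-0.7361) = 0.184

[A⁻]/[HA] = 0.184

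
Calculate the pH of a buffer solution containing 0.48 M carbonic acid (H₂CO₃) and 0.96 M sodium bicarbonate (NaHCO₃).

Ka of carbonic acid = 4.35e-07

pKa = -log(4.35e-07) = 6.36. pH = pKa + log([A⁻]/[HA]) = 6.36 + log(0.96/0.48)

pH = 6.66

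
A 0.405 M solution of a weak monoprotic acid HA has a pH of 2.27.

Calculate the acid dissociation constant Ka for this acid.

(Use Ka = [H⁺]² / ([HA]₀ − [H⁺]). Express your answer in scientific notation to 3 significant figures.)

[H⁺] = 10^(−pH) = 10^(−2.27) = 5.370e-03 M. For HA ⇌ H⁺ + A⁻, Ka = [H⁺][A⁻]/[HA] = [H⁺]² / ([HA]₀ − [H⁺]) = (5.370e-03)² / (0.405 − 5.370e-03) = 7.22e-05.

K_a = 7.22e-05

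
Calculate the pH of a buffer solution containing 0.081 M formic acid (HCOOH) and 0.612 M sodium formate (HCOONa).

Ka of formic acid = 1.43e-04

pKa = -log(1.43e-04) = 3.84. pH = pKa + log([A⁻]/[HA]) = 3.84 + log(0.612/0.081)

pH = 4.72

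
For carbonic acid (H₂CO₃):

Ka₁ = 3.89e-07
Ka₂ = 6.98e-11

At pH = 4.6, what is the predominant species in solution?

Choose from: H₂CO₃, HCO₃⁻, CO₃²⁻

pKa₁ = 6.41, pKa₂ = 10.16. For a polyprotic acid the predominant species crosses at each pKa: below pKa_n the protonated form dominates, above it the deprotonated form does. At pH = 4.6, the predominant species is H₂CO₃.

H₂CO₃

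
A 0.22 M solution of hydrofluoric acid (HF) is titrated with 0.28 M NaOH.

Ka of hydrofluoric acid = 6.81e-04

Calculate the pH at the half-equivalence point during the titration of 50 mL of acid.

At half-equivalence [HA] = [A⁻], so Henderson-Hasselbalch gives pH = pKa = -log(6.81e-04) = 3.17.

pH = pKa = 3.17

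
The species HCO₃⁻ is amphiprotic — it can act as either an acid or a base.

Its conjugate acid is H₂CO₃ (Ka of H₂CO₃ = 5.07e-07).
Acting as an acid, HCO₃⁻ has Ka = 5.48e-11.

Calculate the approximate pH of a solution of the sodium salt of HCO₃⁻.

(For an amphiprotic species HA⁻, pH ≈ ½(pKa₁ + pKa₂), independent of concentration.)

pKa₁ = -log(5.07e-07) = 6.29; pKa₂ = -log(5.48e-11) = 10.26. For an amphiprotic species, pH ≈ ½(pKa₁ + pKa₂) = ½(6.29 + 10.26) = 8.28.

pH = 8.28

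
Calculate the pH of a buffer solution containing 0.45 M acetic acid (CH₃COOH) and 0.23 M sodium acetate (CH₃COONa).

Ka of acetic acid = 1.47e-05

pKa = -log(1.47e-05) = 4.83. pH = pKa + log([A⁻]/[HA]) = 4.83 + log(0.23/0.45)

pH = 4.54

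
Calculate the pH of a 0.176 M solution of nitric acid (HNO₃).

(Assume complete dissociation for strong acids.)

[H⁺] = 0.176 M for strong acid. pH = -log[H⁺] = -log(0.176)

pH = 0.75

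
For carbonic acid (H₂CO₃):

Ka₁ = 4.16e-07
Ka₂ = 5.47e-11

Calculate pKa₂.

pKa₂ = -log(Ka₂) = -log(5.47e-11) = 10.26.

pK_{a2} = 10.26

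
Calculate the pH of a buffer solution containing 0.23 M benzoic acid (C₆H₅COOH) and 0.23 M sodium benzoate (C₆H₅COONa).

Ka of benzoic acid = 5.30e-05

pKa = -log(5.30e-05) = 4.28. pH = pKa + log([A⁻]/[HA]) = 4.28 + log(0.23/0.23)

pH = 4.28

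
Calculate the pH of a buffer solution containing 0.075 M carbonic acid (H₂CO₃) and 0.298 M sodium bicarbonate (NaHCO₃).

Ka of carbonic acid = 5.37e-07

pKa = -log(5.37e-07) = 6.27. pH = pKa + log([A⁻]/[HA]) = 6.27 + log(0.298/0.075)

pH = 6.87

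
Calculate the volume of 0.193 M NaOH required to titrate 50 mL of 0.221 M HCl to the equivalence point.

At equivalence: moles acid = moles base. moles HCl = 0.221 × 50/1000 = 0.01105 mol. V_base = moles / 0.193 × 1000 = 57.3 mL.

V_{base} = 57.3 mL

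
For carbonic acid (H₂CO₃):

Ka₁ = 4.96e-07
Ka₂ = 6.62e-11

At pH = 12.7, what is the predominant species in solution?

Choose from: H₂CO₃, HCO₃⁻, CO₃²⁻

pKa₁ = 6.30, pKa₂ = 10.18. For a polyprotic acid the predominant species crosses at each pKa: below pKa_n the protonated form dominates, above it the deprotonated form does. At pH = 12.7, the predominant species is CO₃²⁻.

CO₃²⁻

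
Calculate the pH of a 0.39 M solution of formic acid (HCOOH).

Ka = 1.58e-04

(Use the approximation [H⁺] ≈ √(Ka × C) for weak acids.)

[H⁺] = √(Ka × C) = √(1.58e-04 × 0.39) = 7.8498e-03. pH = -log(7.8498e-03)

pH = 2.11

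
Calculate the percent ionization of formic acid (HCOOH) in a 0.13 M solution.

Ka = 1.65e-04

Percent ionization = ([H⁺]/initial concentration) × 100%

Using Ka equilibrium: x² + Ka×x - Ka×C = 0. Solving: [H⁺] = 4.5496e-03. Percent = (4.5496e-03/0.13) × 100

Percent ionization = 3.5%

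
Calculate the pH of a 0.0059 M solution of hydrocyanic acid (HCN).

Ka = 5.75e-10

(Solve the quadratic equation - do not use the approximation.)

x² + Ka×x - Ka×C = 0. Using quadratic formula: [H⁺] = 1.8416e-06

pH = 5.73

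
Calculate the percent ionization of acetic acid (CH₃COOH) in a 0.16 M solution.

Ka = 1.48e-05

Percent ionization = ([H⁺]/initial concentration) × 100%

Using Ka equilibrium: x² + Ka×x - Ka×C = 0. Solving: [H⁺] = 1.5314e-03. Percent = (1.5314e-03/0.16) × 100

Percent ionization = 0.957%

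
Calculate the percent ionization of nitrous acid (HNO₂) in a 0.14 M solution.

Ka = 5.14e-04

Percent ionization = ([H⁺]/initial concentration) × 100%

Using Ka equilibrium: x² + Ka×x - Ka×C = 0. Solving: [H⁺] = 8.2298e-03. Percent = (8.2298e-03/0.14) × 100

Percent ionization = 5.88%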